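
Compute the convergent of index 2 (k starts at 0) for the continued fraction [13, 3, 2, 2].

93/7

Using pₖ = aₖpₖ₋₁ + pₖ₋₂, qₖ = aₖqₖ₋₁ + qₖ₋₂ (with p₋₁=1, p₋₂=0, q₋₁=0, q₋₂=1):
  k=0: a=13, p=13, q=1
  k=1: a=3, p=40, q=3
  k=2: a=2, p=93, q=7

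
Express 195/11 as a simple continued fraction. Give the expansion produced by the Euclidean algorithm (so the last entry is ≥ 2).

195 = 17×11 + 8
11 = 1×8 + 3
8 = 2×3 + 2
3 = 1×2 + 1
2 = 2×1 + 0  (stop)
So 195/11 = [17; 1, 2, 1, 2].

[17; 1, 2, 1, 2]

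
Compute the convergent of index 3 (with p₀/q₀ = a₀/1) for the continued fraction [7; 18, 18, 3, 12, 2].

Using pₖ = aₖpₖ₋₁ + pₖ₋₂, qₖ = aₖqₖ₋₁ + qₖ₋₂ (with p₋₁=1, p₋₂=0, q₋₁=0, q₋₂=1):
  k=0: a=7, p=7, q=1
  k=1: a=18, p=127, q=18
  k=2: a=18, p=2293, q=325
  k=3: a=3, p=7006, q=993

7006/993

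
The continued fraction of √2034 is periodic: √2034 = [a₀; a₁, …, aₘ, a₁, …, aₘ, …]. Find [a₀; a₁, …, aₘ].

a₀ = ⌊√2034⌋ = 45.
With m₀=0, d₀=1 and mₖ₊₁ = dₖaₖ − mₖ, dₖ₊₁ = (n − mₖ₊₁²)/dₖ, aₖ₊₁ = ⌊(a₀+mₖ₊₁)/dₖ₊₁⌋:
  k=1: m=45, d=9, a=10
  k=2: m=45, d=1, a=90
d=1 and a=2a₀=90 at k=2, so the next step gives (m, d) = (45, 9) again — its k=1 value — and the period has length 2.

[45; 10, 90]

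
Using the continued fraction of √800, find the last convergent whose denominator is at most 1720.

√800 = [28; 3, 1, 1, 13, 1, 1, 3, 56, …] (period length 8).
Convergents:
  p_0/q_0 = 28/1
  p_1/q_1 = 85/3
  p_2/q_2 = 113/4
  p_3/q_3 = 198/7
  p_4/q_4 = 2687/95
  p_5/q_5 = 2885/102
  p_6/q_6 = 5572/197
  p_7/q_7 = 19601/693
  p_8/q_8 = 1103228/39005
q_7 = 693 ≤ 1720 < 39005 = q_8, so the answer is 19601/693.

19601/693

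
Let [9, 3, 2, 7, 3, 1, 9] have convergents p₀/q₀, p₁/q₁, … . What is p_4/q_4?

Using pₖ = aₖpₖ₋₁ + pₖ₋₂, qₖ = aₖqₖ₋₁ + qₖ₋₂ (with p₋₁=1, p₋₂=0, q₋₁=0, q₋₂=1):
  k=0: a=9, p=9, q=1
  k=1: a=3, p=28, q=3
  k=2: a=2, p=65, q=7
  k=3: a=7, p=483, q=52
  k=4: a=3, p=1514, q=163

1514/163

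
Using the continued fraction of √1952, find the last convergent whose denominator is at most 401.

10957/248

√1952 = [44; 5, 1, 1, 21, 1, 1, 5, 88, …] (period length 8).
Convergents:
  p_0/q_0 = 44/1
  p_1/q_1 = 221/5
  p_2/q_2 = 265/6
  p_3/q_3 = 486/11
  p_4/q_4 = 10471/237
  p_5/q_5 = 10957/248
  p_6/q_6 = 21428/485
q_5 = 248 ≤ 401 < 485 = q_6, so the answer is 10957/248.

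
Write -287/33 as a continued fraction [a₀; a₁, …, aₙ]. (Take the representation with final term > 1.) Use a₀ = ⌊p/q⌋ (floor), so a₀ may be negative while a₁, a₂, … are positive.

-287 = -9×33 + 10
33 = 3×10 + 3
10 = 3×3 + 1
3 = 3×1 + 0  (stop)
So -287/33 = [-9; 3, 3, 3].

[-9; 3, 3, 3]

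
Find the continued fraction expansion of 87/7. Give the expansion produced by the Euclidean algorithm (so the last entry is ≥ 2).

87 = 12*7 + 3
7 = 2*3 + 1
3 = 3*1 + 0  (stop)
So 87/7 = [12; 2, 3].

[12; 2, 3]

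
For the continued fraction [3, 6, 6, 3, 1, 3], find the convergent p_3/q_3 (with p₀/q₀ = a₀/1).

Using pₖ = aₖpₖ₋₁ + pₖ₋₂, qₖ = aₖqₖ₋₁ + qₖ₋₂ (with p₋₁=1, p₋₂=0, q₋₁=0, q₋₂=1):
  k=0: a=3, p=3, q=1
  k=1: a=6, p=19, q=6
  k=2: a=6, p=117, q=37
  k=3: a=3, p=370, q=117

370/117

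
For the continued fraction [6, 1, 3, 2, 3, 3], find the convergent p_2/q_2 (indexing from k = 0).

27/4

Using pₖ = aₖpₖ₋₁ + pₖ₋₂, qₖ = aₖqₖ₋₁ + qₖ₋₂ (with p₋₁=1, p₋₂=0, q₋₁=0, q₋₂=1):
  k=0: a=6, p=6, q=1
  k=1: a=1, p=7, q=1
  k=2: a=3, p=27, q=4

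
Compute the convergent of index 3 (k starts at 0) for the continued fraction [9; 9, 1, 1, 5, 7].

173/19

Using pₖ = aₖpₖ₋₁ + pₖ₋₂, qₖ = aₖqₖ₋₁ + qₖ₋₂ (with p₋₁=1, p₋₂=0, q₋₁=0, q₋₂=1):
  k=0: a=9, p=9, q=1
  k=1: a=9, p=82, q=9
  k=2: a=1, p=91, q=10
  k=3: a=1, p=173, q=19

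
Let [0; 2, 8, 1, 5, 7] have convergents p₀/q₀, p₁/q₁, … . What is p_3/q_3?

9/19

Using pₖ = aₖpₖ₋₁ + pₖ₋₂, qₖ = aₖqₖ₋₁ + qₖ₋₂ (with p₋₁=1, p₋₂=0, q₋₁=0, q₋₂=1):
  k=0: a=0, p=0, q=1
  k=1: a=2, p=1, q=2
  k=2: a=8, p=8, q=17
  k=3: a=1, p=9, q=19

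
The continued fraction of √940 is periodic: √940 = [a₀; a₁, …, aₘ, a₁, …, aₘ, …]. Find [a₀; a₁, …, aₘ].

a₀ = ⌊√940⌋ = 30.
With m₀=0, d₀=1 and mₖ₊₁ = dₖaₖ − mₖ, dₖ₊₁ = (n − mₖ₊₁²)/dₖ, aₖ₊₁ = ⌊(a₀+mₖ₊₁)/dₖ₊₁⌋:
  k=1: m=30, d=40, a=1
  k=2: m=10, d=21, a=1
  k=3: m=11, d=39, a=1
  k=4: m=28, d=4, a=14
  k=5: m=28, d=39, a=1
  k=6: m=11, d=21, a=1
  k=7: m=10, d=40, a=1
  k=8: m=30, d=1, a=60
d=1 and a=2a₀=60 at k=8, so the next step gives (m, d) = (30, 40) again — its k=1 value — and the period has length 8.

[30; 1, 1, 1, 14, 1, 1, 1, 60]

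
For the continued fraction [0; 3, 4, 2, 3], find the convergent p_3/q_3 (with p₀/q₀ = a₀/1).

Using pₖ = aₖpₖ₋₁ + pₖ₋₂, qₖ = aₖqₖ₋₁ + qₖ₋₂ (with p₋₁=1, p₋₂=0, q₋₁=0, q₋₂=1):
  k=0: a=0, p=0, q=1
  k=1: a=3, p=1, q=3
  k=2: a=4, p=4, q=13
  k=3: a=2, p=9, q=29

9/29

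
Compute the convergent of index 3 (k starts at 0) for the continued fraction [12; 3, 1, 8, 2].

Using pₖ = aₖpₖ₋₁ + pₖ₋₂, qₖ = aₖqₖ₋₁ + qₖ₋₂ (with p₋₁=1, p₋₂=0, q₋₁=0, q₋₂=1):
  k=0: a=12, p=12, q=1
  k=1: a=3, p=37, q=3
  k=2: a=1, p=49, q=4
  k=3: a=8, p=429, q=35

429/35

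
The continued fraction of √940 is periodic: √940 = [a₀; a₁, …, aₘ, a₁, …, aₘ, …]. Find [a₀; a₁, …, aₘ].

a₀ = ⌊√940⌋ = 30.

[30; 1, 1, 1, 14, 1, 1, 1, 60]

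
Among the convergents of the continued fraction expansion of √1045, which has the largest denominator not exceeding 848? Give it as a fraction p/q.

9407/291

√1045 = [32; 3, 15, 1, 4, 1, 15, 3, 64, …] (period length 8).
Convergents:
  p_0/q_0 = 32/1
  p_1/q_1 = 97/3
  p_2/q_2 = 1487/46
  p_3/q_3 = 1584/49
  p_4/q_4 = 7823/242
  p_5/q_5 = 9407/291
  p_6/q_6 = 148928/4607
q_5 = 291 ≤ 848 < 4607 = q_6, so the answer is 9407/291.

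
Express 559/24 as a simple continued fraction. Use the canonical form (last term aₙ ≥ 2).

559 = 23·24 + 7
24 = 3·7 + 3
7 = 2·3 + 1
3 = 3·1 + 0  (stop)
So 559/24 = [23; 3, 2, 3].

[23; 3, 2, 3]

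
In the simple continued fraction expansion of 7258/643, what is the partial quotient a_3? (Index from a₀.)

7258 = 11·643 + 185   →  a_0 = 11
643 = 3·185 + 88   →  a_1 = 3
185 = 2·88 + 9   →  a_2 = 2
88 = 9·9 + 7   →  a_3 = 9

9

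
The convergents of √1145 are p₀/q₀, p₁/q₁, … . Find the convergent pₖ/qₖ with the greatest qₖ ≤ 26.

√1145 = [33; 1, 5, 5, 1, 66, …] (period length 5).
Convergents:
  p_0/q_0 = 33/1
  p_1/q_1 = 34/1
  p_2/q_2 = 203/6
  p_3/q_3 = 1049/31
q_2 = 6 ≤ 26 < 31 = q_3, so the answer is 203/6.

203/6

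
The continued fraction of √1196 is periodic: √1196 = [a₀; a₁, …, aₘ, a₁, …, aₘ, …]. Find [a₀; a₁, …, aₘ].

[34; 1, 1, 2, 1, 1, 68]

a₀ = ⌊√1196⌋ = 34.
With m₀=0, d₀=1 and mₖ₊₁ = dₖaₖ − mₖ, dₖ₊₁ = (n − mₖ₊₁²)/dₖ, aₖ₊₁ = ⌊(a₀+mₖ₊₁)/dₖ₊₁⌋:
  k=1: m=34, d=40, a=1
  k=2: m=6, d=29, a=1
  k=3: m=23, d=23, a=2
  k=4: m=23, d=29, a=1
  k=5: m=6, d=40, a=1
  k=6: m=34, d=1, a=68
d=1 and a=2a₀=68 at k=6, so the next step gives (m, d) = (34, 40) again — its k=1 value — and the period has length 6.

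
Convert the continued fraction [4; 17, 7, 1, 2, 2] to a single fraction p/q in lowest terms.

3754/925

Using pₖ = aₖpₖ₋₁ + pₖ₋₂ and qₖ = aₖqₖ₋₁ + qₖ₋₂:
  k=0: a=4, p=4, q=1
  k=1: a=17, p=69, q=17
  k=2: a=7, p=487, q=120
  k=3: a=1, p=556, q=137
  k=4: a=2, p=1599, q=394
  k=5: a=2, p=3754, q=925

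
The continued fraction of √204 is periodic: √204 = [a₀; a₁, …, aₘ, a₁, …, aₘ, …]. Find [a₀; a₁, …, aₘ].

[14; 3, 1, 1, 6, 1, 1, 3, 28]

a₀ = ⌊√204⌋ = 14.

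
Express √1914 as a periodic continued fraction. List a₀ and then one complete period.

a₀ = ⌊√1914⌋ = 43.
With m₀=0, d₀=1 and mₖ₊₁ = dₖaₖ − mₖ, dₖ₊₁ = (n − mₖ₊₁²)/dₖ, aₖ₊₁ = ⌊(a₀+mₖ₊₁)/dₖ₊₁⌋:
  k=1: m=43, d=65, a=1
  k=2: m=22, d=22, a=2
  k=3: m=22, d=65, a=1
  k=4: m=43, d=1, a=86
d=1 and a=2a₀=86 at k=4, so the next step gives (m, d) = (43, 65) again — its k=1 value — and the period has length 4.

[43; 1, 2, 1, 86]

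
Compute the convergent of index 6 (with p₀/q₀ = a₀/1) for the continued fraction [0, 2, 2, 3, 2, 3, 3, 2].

181/441

Using pₖ = aₖpₖ₋₁ + pₖ₋₂, qₖ = aₖqₖ₋₁ + qₖ₋₂ (with p₋₁=1, p₋₂=0, q₋₁=0, q₋₂=1):
  k=0: a=0, p=0, q=1
  k=1: a=2, p=1, q=2
  k=2: a=2, p=2, q=5
  k=3: a=3, p=7, q=17
  k=4: a=2, p=16, q=39
  k=5: a=3, p=55, q=134
  k=6: a=3, p=181, q=441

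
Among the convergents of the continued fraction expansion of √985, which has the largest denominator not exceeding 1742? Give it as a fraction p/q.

√985 = [31; 2, 1, 1, 2, 62, …] (period length 5).
Convergents:
  p_0/q_0 = 31/1
  p_1/q_1 = 63/2
  p_2/q_2 = 94/3
  p_3/q_3 = 157/5
  p_4/q_4 = 408/13
  p_5/q_5 = 25453/811
  p_6/q_6 = 51314/1635
  p_7/q_7 = 76767/2446
q_6 = 1635 ≤ 1742 < 2446 = q_7, so the answer is 51314/1635.

51314/1635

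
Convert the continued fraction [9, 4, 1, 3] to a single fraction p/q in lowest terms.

175/19

Using pₖ = aₖpₖ₋₁ + pₖ₋₂ and qₖ = aₖqₖ₋₁ + qₖ₋₂:
  k=0: a=9, p=9, q=1
  k=1: a=4, p=37, q=4
  k=2: a=1, p=46, q=5
  k=3: a=3, p=175, q=19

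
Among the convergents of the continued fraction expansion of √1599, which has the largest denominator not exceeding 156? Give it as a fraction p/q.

3199/80

√1599 = [39; 1, 78, …] (period length 2).
Convergents:
  p_0/q_0 = 39/1
  p_1/q_1 = 40/1
  p_2/q_2 = 3159/79
  p_3/q_3 = 3199/80
  p_4/q_4 = 252681/6319
q_3 = 80 ≤ 156 < 6319 = q_4, so the answer is 3199/80.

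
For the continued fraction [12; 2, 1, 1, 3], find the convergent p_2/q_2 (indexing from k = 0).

37/3

Using pₖ = aₖpₖ₋₁ + pₖ₋₂, qₖ = aₖqₖ₋₁ + qₖ₋₂ (with p₋₁=1, p₋₂=0, q₋₁=0, q₋₂=1):
  k=0: a=12, p=12, q=1
  k=1: a=2, p=25, q=2
  k=2: a=1, p=37, q=3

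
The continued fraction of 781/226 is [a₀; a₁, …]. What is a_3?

6

781 = 3·226 + 103   →  a_0 = 3
226 = 2·103 + 20   →  a_1 = 2
103 = 5·20 + 3   →  a_2 = 5
20 = 6·3 + 2   →  a_3 = 6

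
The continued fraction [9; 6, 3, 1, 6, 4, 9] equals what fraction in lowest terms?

59337/6478

Using pₖ = aₖpₖ₋₁ + pₖ₋₂ and qₖ = aₖqₖ₋₁ + qₖ₋₂:
  k=0: a=9, p=9, q=1
  k=1: a=6, p=55, q=6
  k=2: a=3, p=174, q=19
  k=3: a=1, p=229, q=25
  k=4: a=6, p=1548, q=169
  k=5: a=4, p=6421, q=701
  k=6: a=9, p=59337, q=6478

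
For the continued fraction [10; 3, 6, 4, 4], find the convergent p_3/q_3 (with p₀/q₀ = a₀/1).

Using pₖ = aₖpₖ₋₁ + pₖ₋₂, qₖ = aₖqₖ₋₁ + qₖ₋₂ (with p₋₁=1, p₋₂=0, q₋₁=0, q₋₂=1):
  k=0: a=10, p=10, q=1
  k=1: a=3, p=31, q=3
  k=2: a=6, p=196, q=19
  k=3: a=4, p=815, q=79

815/79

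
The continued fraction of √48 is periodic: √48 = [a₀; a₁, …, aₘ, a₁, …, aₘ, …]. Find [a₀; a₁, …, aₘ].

a₀ = ⌊√48⌋ = 6.
With m₀=0, d₀=1 and mₖ₊₁ = dₖaₖ − mₖ, dₖ₊₁ = (n − mₖ₊₁²)/dₖ, aₖ₊₁ = ⌊(a₀+mₖ₊₁)/dₖ₊₁⌋:
  k=1: m=6, d=12, a=1
  k=2: m=6, d=1, a=12
d=1 and a=2a₀=12 at k=2, so the next step gives (m, d) = (6, 12) again — its k=1 value — and the period has length 2.

[6; 1, 12]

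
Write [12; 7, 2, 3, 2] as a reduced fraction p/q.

Fold from the inside: start with 2/1.
  3 + 1/2 = 7/2
  2 + 2/7 = 16/7
  7 + 7/16 = 119/16
  12 + 16/119 = 1444/119

1444/119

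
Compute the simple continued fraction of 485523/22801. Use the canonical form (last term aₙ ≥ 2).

485523 = 21×22801 + 6702
22801 = 3×6702 + 2695
6702 = 2×2695 + 1312
2695 = 2×1312 + 71
1312 = 18×71 + 34
71 = 2×34 + 3
34 = 11×3 + 1
3 = 3×1 + 0  (stop)
So 485523/22801 = [21; 3, 2, 2, 18, 2, 11, 3].

[21; 3, 2, 2, 18, 2, 11, 3]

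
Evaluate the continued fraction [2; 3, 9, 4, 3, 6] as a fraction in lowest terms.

Fold from the inside: start with 6/1.
  3 + 1/6 = 19/6
  4 + 6/19 = 82/19
  9 + 19/82 = 757/82
  3 + 82/757 = 2353/757
  2 + 757/2353 = 5463/2353

5463/2353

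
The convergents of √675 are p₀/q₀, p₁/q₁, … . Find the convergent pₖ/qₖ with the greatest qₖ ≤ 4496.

√675 = [25; 1, 50, …] (period length 2).
Convergents:
  p_0/q_0 = 25/1
  p_1/q_1 = 26/1
  p_2/q_2 = 1325/51
  p_3/q_3 = 1351/52
  p_4/q_4 = 68875/2651
  p_5/q_5 = 70226/2703
  p_6/q_6 = 3580175/137801
q_5 = 2703 ≤ 4496 < 137801 = q_6, so the answer is 70226/2703.

70226/2703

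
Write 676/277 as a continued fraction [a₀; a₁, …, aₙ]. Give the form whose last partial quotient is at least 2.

676 = 2×277 + 122
277 = 2×122 + 33
122 = 3×33 + 23
33 = 1×23 + 10
23 = 2×10 + 3
10 = 3×3 + 1
3 = 3×1 + 0  (stop)
So 676/277 = [2; 2, 3, 1, 2, 3, 3].

[2; 2, 3, 1, 2, 3, 3]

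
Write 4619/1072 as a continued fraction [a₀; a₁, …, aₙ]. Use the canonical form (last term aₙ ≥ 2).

[4; 3, 4, 5, 3, 1, 3]

4619 = 4*1072 + 331
1072 = 3*331 + 79
331 = 4*79 + 15
79 = 5*15 + 4
15 = 3*4 + 3
4 = 1*3 + 1
3 = 3*1 + 0  (stop)
So 4619/1072 = [4; 3, 4, 5, 3, 1, 3].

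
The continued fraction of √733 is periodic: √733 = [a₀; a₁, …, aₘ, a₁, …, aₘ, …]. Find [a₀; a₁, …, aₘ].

[27; 13, 1, 1, 13, 54]

a₀ = ⌊√733⌋ = 27.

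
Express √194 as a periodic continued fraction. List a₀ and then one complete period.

a₀ = ⌊√194⌋ = 13.

[13; 1, 12, 1, 26]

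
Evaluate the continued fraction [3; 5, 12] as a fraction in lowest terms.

195/61

Fold from the inside: start with 12/1.
  5 + 1/12 = 61/12
  3 + 12/61 = 195/61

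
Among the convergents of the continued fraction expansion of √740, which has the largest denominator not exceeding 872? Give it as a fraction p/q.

√740 = [27; 4, 1, 12, 1, 4, 54, …] (period length 6).
Convergents:
  p_0/q_0 = 27/1
  p_1/q_1 = 109/4
  p_2/q_2 = 136/5
  p_3/q_3 = 1741/64
  p_4/q_4 = 1877/69
  p_5/q_5 = 9249/340
  p_6/q_6 = 501323/18429
q_5 = 340 ≤ 872 < 18429 = q_6, so the answer is 9249/340.

9249/340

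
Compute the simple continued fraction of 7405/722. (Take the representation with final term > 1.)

7405 = 10·722 + 185
722 = 3·185 + 167
185 = 1·167 + 18
167 = 9·18 + 5
18 = 3·5 + 3
5 = 1·3 + 2
3 = 1·2 + 1
2 = 2·1 + 0  (stop)
So 7405/722 = [10; 3, 1, 9, 3, 1, 1, 2].

[10; 3, 1, 9, 3, 1, 1, 2]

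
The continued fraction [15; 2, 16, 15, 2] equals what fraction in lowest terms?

Using pₖ = aₖpₖ₋₁ + pₖ₋₂ and qₖ = aₖqₖ₋₁ + qₖ₋₂:
  k=0: a=15, p=15, q=1
  k=1: a=2, p=31, q=2
  k=2: a=16, p=511, q=33
  k=3: a=15, p=7696, q=497
  k=4: a=2, p=15903, q=1027

15903/1027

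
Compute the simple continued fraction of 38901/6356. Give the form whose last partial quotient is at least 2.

[6; 8, 3, 4, 7, 8]

38901 = 6*6356 + 765
6356 = 8*765 + 236
765 = 3*236 + 57
236 = 4*57 + 8
57 = 7*8 + 1
8 = 8*1 + 0  (stop)
So 38901/6356 = [6; 8, 3, 4, 7, 8].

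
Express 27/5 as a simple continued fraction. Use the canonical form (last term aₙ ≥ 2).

27 = 5*5 + 2
5 = 2*2 + 1
2 = 2*1 + 0  (stop)
So 27/5 = [5; 2, 2].

[5; 2, 2]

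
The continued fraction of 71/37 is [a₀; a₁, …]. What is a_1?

71 = 1·37 + 34   →  a_0 = 1
37 = 1·34 + 3   →  a_1 = 1

1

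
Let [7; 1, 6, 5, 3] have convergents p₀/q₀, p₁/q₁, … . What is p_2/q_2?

55/7

Using pₖ = aₖpₖ₋₁ + pₖ₋₂, qₖ = aₖqₖ₋₁ + qₖ₋₂ (with p₋₁=1, p₋₂=0, q₋₁=0, q₋₂=1):
  k=0: a=7, p=7, q=1
  k=1: a=1, p=8, q=1
  k=2: a=6, p=55, q=7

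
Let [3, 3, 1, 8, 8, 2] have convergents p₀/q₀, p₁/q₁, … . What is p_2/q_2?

Using pₖ = aₖpₖ₋₁ + pₖ₋₂, qₖ = aₖqₖ₋₁ + qₖ₋₂ (with p₋₁=1, p₋₂=0, q₋₁=0, q₋₂=1):
  k=0: a=3, p=3, q=1
  k=1: a=3, p=10, q=3
  k=2: a=1, p=13, q=4

13/4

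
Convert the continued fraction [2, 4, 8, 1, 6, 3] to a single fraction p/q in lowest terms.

1799/802

Using pₖ = aₖpₖ₋₁ + pₖ₋₂ and qₖ = aₖqₖ₋₁ + qₖ₋₂:
  k=0: a=2, p=2, q=1
  k=1: a=4, p=9, q=4
  k=2: a=8, p=74, q=33
  k=3: a=1, p=83, q=37
  k=4: a=6, p=572, q=255
  k=5: a=3, p=1799, q=802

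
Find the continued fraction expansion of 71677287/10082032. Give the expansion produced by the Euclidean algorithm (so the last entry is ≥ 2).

71677287 = 7·10082032 + 1103063
10082032 = 9·1103063 + 154465
1103063 = 7·154465 + 21808
154465 = 7·21808 + 1809
21808 = 12·1809 + 100
1809 = 18·100 + 9
100 = 11·9 + 1
9 = 9·1 + 0  (stop)
So 71677287/10082032 = [7; 9, 7, 7, 12, 18, 11, 9].

[7; 9, 7, 7, 12, 18, 11, 9]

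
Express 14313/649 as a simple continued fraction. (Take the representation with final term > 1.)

[22; 18, 1, 1, 5, 3]

14313 = 22×649 + 35
649 = 18×35 + 19
35 = 1×19 + 16
19 = 1×16 + 3
16 = 5×3 + 1
3 = 3×1 + 0  (stop)
So 14313/649 = [22; 18, 1, 1, 5, 3].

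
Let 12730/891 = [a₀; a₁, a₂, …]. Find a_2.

2

12730 = 14·891 + 256   →  a_0 = 14
891 = 3·256 + 123   →  a_1 = 3
256 = 2·123 + 10   →  a_2 = 2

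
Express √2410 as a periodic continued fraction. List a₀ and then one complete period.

[49; 10, 1, 8, 1, 10, 98]

a₀ = ⌊√2410⌋ = 49.
With m₀=0, d₀=1 and mₖ₊₁ = dₖaₖ − mₖ, dₖ₊₁ = (n − mₖ₊₁²)/dₖ, aₖ₊₁ = ⌊(a₀+mₖ₊₁)/dₖ₊₁⌋:
  k=1: m=49, d=9, a=10
  k=2: m=41, d=81, a=1
  k=3: m=40, d=10, a=8
  k=4: m=40, d=81, a=1
  k=5: m=41, d=9, a=10
  k=6: m=49, d=1, a=98
d=1 and a=2a₀=98 at k=6, so the next step gives (m, d) = (49, 9) again — its k=1 value — and the period has length 6.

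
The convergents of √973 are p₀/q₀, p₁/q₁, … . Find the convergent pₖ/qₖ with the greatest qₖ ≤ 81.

√973 = [31; 5, 5, 2, 8, 2, 5, 5, 62, …] (period length 8).
Convergents:
  p_0/q_0 = 31/1
  p_1/q_1 = 156/5
  p_2/q_2 = 811/26
  p_3/q_3 = 1778/57
  p_4/q_4 = 15035/482
q_3 = 57 ≤ 81 < 482 = q_4, so the answer is 1778/57.

1778/57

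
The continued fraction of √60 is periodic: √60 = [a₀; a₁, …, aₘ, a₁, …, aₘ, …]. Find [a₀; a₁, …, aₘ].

[7; 1, 2, 1, 14]

a₀ = ⌊√60⌋ = 7.
With m₀=0, d₀=1 and mₖ₊₁ = dₖaₖ − mₖ, dₖ₊₁ = (n − mₖ₊₁²)/dₖ, aₖ₊₁ = ⌊(a₀+mₖ₊₁)/dₖ₊₁⌋:
  k=1: m=7, d=11, a=1
  k=2: m=4, d=4, a=2
  k=3: m=4, d=11, a=1
  k=4: m=7, d=1, a=14
d=1 and a=2a₀=14 at k=4, so the next step gives (m, d) = (7, 11) again — its k=1 value — and the period has length 4.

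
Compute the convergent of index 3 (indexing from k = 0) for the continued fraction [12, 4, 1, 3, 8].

Using pₖ = aₖpₖ₋₁ + pₖ₋₂, qₖ = aₖqₖ₋₁ + qₖ₋₂ (with p₋₁=1, p₋₂=0, q₋₁=0, q₋₂=1):
  k=0: a=12, p=12, q=1
  k=1: a=4, p=49, q=4
  k=2: a=1, p=61, q=5
  k=3: a=3, p=232, q=19

232/19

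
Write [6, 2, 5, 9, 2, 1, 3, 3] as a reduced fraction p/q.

24395/3779

Fold from the inside: start with 3/1.
  3 + 1/3 = 10/3
  1 + 3/10 = 13/10
  2 + 10/13 = 36/13
  9 + 13/36 = 337/36
  5 + 36/337 = 1721/337
  2 + 337/1721 = 3779/1721
  6 + 1721/3779 = 24395/3779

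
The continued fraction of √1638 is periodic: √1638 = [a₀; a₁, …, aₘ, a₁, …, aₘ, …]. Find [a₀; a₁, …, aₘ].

[40; 2, 8, 2, 80]

a₀ = ⌊√1638⌋ = 40.
With m₀=0, d₀=1 and mₖ₊₁ = dₖaₖ − mₖ, dₖ₊₁ = (n − mₖ₊₁²)/dₖ, aₖ₊₁ = ⌊(a₀+mₖ₊₁)/dₖ₊₁⌋:
  k=1: m=40, d=38, a=2
  k=2: m=36, d=9, a=8
  k=3: m=36, d=38, a=2
  k=4: m=40, d=1, a=80
d=1 and a=2a₀=80 at k=4, so the next step gives (m, d) = (40, 38) again — its k=1 value — and the period has length 4.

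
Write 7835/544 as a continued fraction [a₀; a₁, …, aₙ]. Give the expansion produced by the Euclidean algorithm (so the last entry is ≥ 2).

7835 = 14×544 + 219
544 = 2×219 + 106
219 = 2×106 + 7
106 = 15×7 + 1
7 = 7×1 + 0  (stop)
So 7835/544 = [14; 2, 2, 15, 7].

[14; 2, 2, 15, 7]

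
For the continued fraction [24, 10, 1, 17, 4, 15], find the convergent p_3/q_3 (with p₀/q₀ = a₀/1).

4746/197

Using pₖ = aₖpₖ₋₁ + pₖ₋₂, qₖ = aₖqₖ₋₁ + qₖ₋₂ (with p₋₁=1, p₋₂=0, q₋₁=0, q₋₂=1):
  k=0: a=24, p=24, q=1
  k=1: a=10, p=241, q=10
  k=2: a=1, p=265, q=11
  k=3: a=17, p=4746, q=197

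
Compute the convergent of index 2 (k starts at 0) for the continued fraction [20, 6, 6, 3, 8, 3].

746/37

Using pₖ = aₖpₖ₋₁ + pₖ₋₂, qₖ = aₖqₖ₋₁ + qₖ₋₂ (with p₋₁=1, p₋₂=0, q₋₁=0, q₋₂=1):
  k=0: a=20, p=20, q=1
  k=1: a=6, p=121, q=6
  k=2: a=6, p=746, q=37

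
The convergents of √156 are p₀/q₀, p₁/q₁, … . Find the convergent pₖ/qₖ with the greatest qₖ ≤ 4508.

√156 = [12; 2, 24, …] (period length 2).
Convergents:
  p_0/q_0 = 12/1
  p_1/q_1 = 25/2
  p_2/q_2 = 612/49
  p_3/q_3 = 1249/100
  p_4/q_4 = 30588/2449
  p_5/q_5 = 62425/4998
q_4 = 2449 ≤ 4508 < 4998 = q_5, so the answer is 30588/2449.

30588/2449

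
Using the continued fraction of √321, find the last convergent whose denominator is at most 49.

215/12

√321 = [17; 1, 10, 1, 34, …] (period length 4).
Convergents:
  p_0/q_0 = 17/1
  p_1/q_1 = 18/1
  p_2/q_2 = 197/11
  p_3/q_3 = 215/12
  p_4/q_4 = 7507/419
q_3 = 12 ≤ 49 < 419 = q_4, so the answer is 215/12.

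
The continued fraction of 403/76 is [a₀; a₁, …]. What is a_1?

3

403 = 5·76 + 23   →  a_0 = 5
76 = 3·23 + 7   →  a_1 = 3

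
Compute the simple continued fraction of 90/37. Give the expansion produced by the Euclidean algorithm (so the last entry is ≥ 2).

[2; 2, 3, 5]

90 = 2×37 + 16
37 = 2×16 + 5
16 = 3×5 + 1
5 = 5×1 + 0  (stop)
So 90/37 = [2; 2, 3, 5].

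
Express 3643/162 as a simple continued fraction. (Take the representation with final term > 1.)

[22; 2, 19, 1, 3]

3643 = 22·162 + 79
162 = 2·79 + 4
79 = 19·4 + 3
4 = 1·3 + 1
3 = 3·1 + 0  (stop)
So 3643/162 = [22; 2, 19, 1, 3].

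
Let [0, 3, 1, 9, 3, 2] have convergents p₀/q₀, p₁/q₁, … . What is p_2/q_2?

1/4

Using pₖ = aₖpₖ₋₁ + pₖ₋₂, qₖ = aₖqₖ₋₁ + qₖ₋₂ (with p₋₁=1, p₋₂=0, q₋₁=0, q₋₂=1):
  k=0: a=0, p=0, q=1
  k=1: a=3, p=1, q=3
  k=2: a=1, p=1, q=4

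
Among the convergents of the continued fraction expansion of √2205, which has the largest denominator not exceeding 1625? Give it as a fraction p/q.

51841/1104

√2205 = [46; 1, 22, 2, 22, 1, 92, …] (period length 6).
Convergents:
  p_0/q_0 = 46/1
  p_1/q_1 = 47/1
  p_2/q_2 = 1080/23
  p_3/q_3 = 2207/47
  p_4/q_4 = 49634/1057
  p_5/q_5 = 51841/1104
  p_6/q_6 = 4819006/102625
q_5 = 1104 ≤ 1625 < 102625 = q_6, so the answer is 51841/1104.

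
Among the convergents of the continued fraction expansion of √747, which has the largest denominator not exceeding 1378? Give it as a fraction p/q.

√747 = [27; 3, 54, …] (period length 2).
Convergents:
  p_0/q_0 = 27/1
  p_1/q_1 = 82/3
  p_2/q_2 = 4455/163
  p_3/q_3 = 13447/492
  p_4/q_4 = 730593/26731
q_3 = 492 ≤ 1378 < 26731 = q_4, so the answer is 13447/492.

13447/492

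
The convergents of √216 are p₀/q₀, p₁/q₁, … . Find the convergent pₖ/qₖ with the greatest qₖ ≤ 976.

13918/947

√216 = [14; 1, 2, 3, 2, 1, 28, …] (period length 6).
Convergents:
  p_0/q_0 = 14/1
  p_1/q_1 = 15/1
  p_2/q_2 = 44/3
  p_3/q_3 = 147/10
  p_4/q_4 = 338/23
  p_5/q_5 = 485/33
  p_6/q_6 = 13918/947
  p_7/q_7 = 14403/980
q_6 = 947 ≤ 976 < 980 = q_7, so the answer is 13918/947.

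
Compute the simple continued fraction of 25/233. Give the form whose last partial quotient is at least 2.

25 = 0·233 + 25
233 = 9·25 + 8
25 = 3·8 + 1
8 = 8·1 + 0  (stop)
So 25/233 = [0; 9, 3, 8].

[0; 9, 3, 8]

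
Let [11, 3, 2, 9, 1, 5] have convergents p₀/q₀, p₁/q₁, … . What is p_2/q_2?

Using pₖ = aₖpₖ₋₁ + pₖ₋₂, qₖ = aₖqₖ₋₁ + qₖ₋₂ (with p₋₁=1, p₋₂=0, q₋₁=0, q₋₂=1):
  k=0: a=11, p=11, q=1
  k=1: a=3, p=34, q=3
  k=2: a=2, p=79, q=7

79/7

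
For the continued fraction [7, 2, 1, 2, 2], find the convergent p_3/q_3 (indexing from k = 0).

59/8

Using pₖ = aₖpₖ₋₁ + pₖ₋₂, qₖ = aₖqₖ₋₁ + qₖ₋₂ (with p₋₁=1, p₋₂=0, q₋₁=0, q₋₂=1):
  k=0: a=7, p=7, q=1
  k=1: a=2, p=15, q=2
  k=2: a=1, p=22, q=3
  k=3: a=2, p=59, q=8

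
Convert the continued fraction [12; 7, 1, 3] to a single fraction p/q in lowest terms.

376/31

Fold from the inside: start with 3/1.
  1 + 1/3 = 4/3
  7 + 3/4 = 31/4
  12 + 4/31 = 376/31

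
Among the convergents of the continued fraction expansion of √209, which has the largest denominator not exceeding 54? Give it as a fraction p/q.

√209 = [14; 2, 5, 3, 2, 3, 5, 2, 28, …] (period length 8).
Convergents:
  p_0/q_0 = 14/1
  p_1/q_1 = 29/2
  p_2/q_2 = 159/11
  p_3/q_3 = 506/35
  p_4/q_4 = 1171/81
q_3 = 35 ≤ 54 < 81 = q_4, so the answer is 506/35.

506/35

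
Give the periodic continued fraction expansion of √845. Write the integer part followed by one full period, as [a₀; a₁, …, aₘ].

[29; 14, 1, 1, 14, 58]

a₀ = ⌊√845⌋ = 29.
With m₀=0, d₀=1 and mₖ₊₁ = dₖaₖ − mₖ, dₖ₊₁ = (n − mₖ₊₁²)/dₖ, aₖ₊₁ = ⌊(a₀+mₖ₊₁)/dₖ₊₁⌋:
  k=1: m=29, d=4, a=14
  k=2: m=27, d=29, a=1
  k=3: m=2, d=29, a=1
  k=4: m=27, d=4, a=14
  k=5: m=29, d=1, a=58
d=1 and a=2a₀=58 at k=5, so the next step gives (m, d) = (29, 4) again — its k=1 value — and the period has length 5.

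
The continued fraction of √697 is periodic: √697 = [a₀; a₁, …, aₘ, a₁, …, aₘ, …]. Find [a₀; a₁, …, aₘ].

[26; 2, 2, 52]

a₀ = ⌊√697⌋ = 26.
With m₀=0, d₀=1 and mₖ₊₁ = dₖaₖ − mₖ, dₖ₊₁ = (n − mₖ₊₁²)/dₖ, aₖ₊₁ = ⌊(a₀+mₖ₊₁)/dₖ₊₁⌋:
  k=1: m=26, d=21, a=2
  k=2: m=16, d=21, a=2
  k=3: m=26, d=1, a=52
d=1 and a=2a₀=52 at k=3, so the next step gives (m, d) = (26, 21) again — its k=1 value — and the period has length 3.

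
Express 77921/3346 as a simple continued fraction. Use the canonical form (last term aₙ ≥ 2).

77921 = 23×3346 + 963
3346 = 3×963 + 457
963 = 2×457 + 49
457 = 9×49 + 16
49 = 3×16 + 1
16 = 16×1 + 0  (stop)
So 77921/3346 = [23; 3, 2, 9, 3, 16].

[23; 3, 2, 9, 3, 16]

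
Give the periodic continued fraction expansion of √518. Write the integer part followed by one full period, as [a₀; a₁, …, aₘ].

[22; 1, 3, 6, 3, 1, 44]

a₀ = ⌊√518⌋ = 22.
With m₀=0, d₀=1 and mₖ₊₁ = dₖaₖ − mₖ, dₖ₊₁ = (n − mₖ₊₁²)/dₖ, aₖ₊₁ = ⌊(a₀+mₖ₊₁)/dₖ₊₁⌋:
  k=1: m=22, d=34, a=1
  k=2: m=12, d=11, a=3
  k=3: m=21, d=7, a=6
  k=4: m=21, d=11, a=3
  k=5: m=12, d=34, a=1
  k=6: m=22, d=1, a=44
d=1 and a=2a₀=44 at k=6, so the next step gives (m, d) = (22, 34) again — its k=1 value — and the period has length 6.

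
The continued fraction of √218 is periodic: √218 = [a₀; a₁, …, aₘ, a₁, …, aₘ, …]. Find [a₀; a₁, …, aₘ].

a₀ = ⌊√218⌋ = 14.

[14; 1, 3, 3, 1, 28]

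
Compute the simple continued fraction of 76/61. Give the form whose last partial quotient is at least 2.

76 = 1×61 + 15
61 = 4×15 + 1
15 = 15×1 + 0  (stop)
So 76/61 = [1; 4, 15].

[1; 4, 15]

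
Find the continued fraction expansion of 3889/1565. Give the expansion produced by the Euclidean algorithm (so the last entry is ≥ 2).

[2; 2, 16, 6, 1, 2, 2]

3889 = 2*1565 + 759
1565 = 2*759 + 47
759 = 16*47 + 7
47 = 6*7 + 5
7 = 1*5 + 2
5 = 2*2 + 1
2 = 2*1 + 0  (stop)
So 3889/1565 = [2; 2, 16, 6, 1, 2, 2].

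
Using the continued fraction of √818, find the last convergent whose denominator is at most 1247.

√818 = [28; 1, 1, 1, 1, 56, …] (period length 5).
Convergents:
  p_0/q_0 = 28/1
  p_1/q_1 = 29/1
  p_2/q_2 = 57/2
  p_3/q_3 = 86/3
  p_4/q_4 = 143/5
  p_5/q_5 = 8094/283
  p_6/q_6 = 8237/288
  p_7/q_7 = 16331/571
  p_8/q_8 = 24568/859
  p_9/q_9 = 40899/1430
q_8 = 859 ≤ 1247 < 1430 = q_9, so the answer is 24568/859.

24568/859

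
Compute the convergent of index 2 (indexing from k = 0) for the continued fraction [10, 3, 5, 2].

165/16

Using pₖ = aₖpₖ₋₁ + pₖ₋₂, qₖ = aₖqₖ₋₁ + qₖ₋₂ (with p₋₁=1, p₋₂=0, q₋₁=0, q₋₂=1):
  k=0: a=10, p=10, q=1
  k=1: a=3, p=31, q=3
  k=2: a=5, p=165, q=16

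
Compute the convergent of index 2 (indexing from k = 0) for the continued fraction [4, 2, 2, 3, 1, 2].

22/5

Using pₖ = aₖpₖ₋₁ + pₖ₋₂, qₖ = aₖqₖ₋₁ + qₖ₋₂ (with p₋₁=1, p₋₂=0, q₋₁=0, q₋₂=1):
  k=0: a=4, p=4, q=1
  k=1: a=2, p=9, q=2
  k=2: a=2, p=22, q=5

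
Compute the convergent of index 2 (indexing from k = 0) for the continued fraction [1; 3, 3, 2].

Using pₖ = aₖpₖ₋₁ + pₖ₋₂, qₖ = aₖqₖ₋₁ + qₖ₋₂ (with p₋₁=1, p₋₂=0, q₋₁=0, q₋₂=1):
  k=0: a=1, p=1, q=1
  k=1: a=3, p=4, q=3
  k=2: a=3, p=13, q=10

13/10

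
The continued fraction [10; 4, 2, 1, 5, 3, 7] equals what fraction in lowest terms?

Fold from the inside: start with 7/1.
  3 + 1/7 = 22/7
  5 + 7/22 = 117/22
  1 + 22/117 = 139/117
  2 + 117/139 = 395/139
  4 + 139/395 = 1719/395
  10 + 395/1719 = 17585/1719

17585/1719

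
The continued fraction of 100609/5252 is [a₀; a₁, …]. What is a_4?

100609 = 19·5252 + 821   →  a_0 = 19
5252 = 6·821 + 326   →  a_1 = 6
821 = 2·326 + 169   →  a_2 = 2
326 = 1·169 + 157   →  a_3 = 1
169 = 1·157 + 12   →  a_4 = 1

1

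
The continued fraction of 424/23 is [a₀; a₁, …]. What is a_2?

3

424 = 18·23 + 10   →  a_0 = 18
23 = 2·10 + 3   →  a_1 = 2
10 = 3·3 + 1   →  a_2 = 3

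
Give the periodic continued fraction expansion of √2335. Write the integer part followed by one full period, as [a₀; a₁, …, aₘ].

a₀ = ⌊√2335⌋ = 48.

[48; 3, 9, 3, 96]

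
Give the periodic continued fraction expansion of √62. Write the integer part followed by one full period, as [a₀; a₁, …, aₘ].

a₀ = ⌊√62⌋ = 7.
With m₀=0, d₀=1 and mₖ₊₁ = dₖaₖ − mₖ, dₖ₊₁ = (n − mₖ₊₁²)/dₖ, aₖ₊₁ = ⌊(a₀+mₖ₊₁)/dₖ₊₁⌋:
  k=1: m=7, d=13, a=1
  k=2: m=6, d=2, a=6
  k=3: m=6, d=13, a=1
  k=4: m=7, d=1, a=14
d=1 and a=2a₀=14 at k=4, so the next step gives (m, d) = (7, 13) again — its k=1 value — and the period has length 4.

[7; 1, 6, 1, 14]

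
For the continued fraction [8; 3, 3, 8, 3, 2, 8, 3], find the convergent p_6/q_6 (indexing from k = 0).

42062/5067

Using pₖ = aₖpₖ₋₁ + pₖ₋₂, qₖ = aₖqₖ₋₁ + qₖ₋₂ (with p₋₁=1, p₋₂=0, q₋₁=0, q₋₂=1):
  k=0: a=8, p=8, q=1
  k=1: a=3, p=25, q=3
  k=2: a=3, p=83, q=10
  k=3: a=8, p=689, q=83
  k=4: a=3, p=2150, q=259
  k=5: a=2, p=4989, q=601
  k=6: a=8, p=42062, q=5067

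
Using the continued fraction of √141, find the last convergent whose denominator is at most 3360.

18049/1520

√141 = [11; 1, 6, 1, 22, …] (period length 4).
Convergents:
  p_0/q_0 = 11/1
  p_1/q_1 = 12/1
  p_2/q_2 = 83/7
  p_3/q_3 = 95/8
  p_4/q_4 = 2173/183
  p_5/q_5 = 2268/191
  p_6/q_6 = 15781/1329
  p_7/q_7 = 18049/1520
  p_8/q_8 = 412859/34769
q_7 = 1520 ≤ 3360 < 34769 = q_8, so the answer is 18049/1520.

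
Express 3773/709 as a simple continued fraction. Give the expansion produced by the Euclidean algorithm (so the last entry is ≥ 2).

[5; 3, 9, 8, 3]

3773 = 5·709 + 228
709 = 3·228 + 25
228 = 9·25 + 3
25 = 8·3 + 1
3 = 3·1 + 0  (stop)
So 3773/709 = [5; 3, 9, 8, 3].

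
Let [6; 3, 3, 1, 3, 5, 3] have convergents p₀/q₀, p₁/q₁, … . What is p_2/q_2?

Using pₖ = aₖpₖ₋₁ + pₖ₋₂, qₖ = aₖqₖ₋₁ + qₖ₋₂ (with p₋₁=1, p₋₂=0, q₋₁=0, q₋₂=1):
  k=0: a=6, p=6, q=1
  k=1: a=3, p=19, q=3
  k=2: a=3, p=63, q=10

63/10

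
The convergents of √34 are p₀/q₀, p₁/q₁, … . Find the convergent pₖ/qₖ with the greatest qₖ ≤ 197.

√34 = [5; 1, 4, 1, 10, …] (period length 4).
Convergents:
  p_0/q_0 = 5/1
  p_1/q_1 = 6/1
  p_2/q_2 = 29/5
  p_3/q_3 = 35/6
  p_4/q_4 = 379/65
  p_5/q_5 = 414/71
  p_6/q_6 = 2035/349
q_5 = 71 ≤ 197 < 349 = q_6, so the answer is 414/71.

414/71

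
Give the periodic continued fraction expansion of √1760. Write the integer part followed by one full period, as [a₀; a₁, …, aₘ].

a₀ = ⌊√1760⌋ = 41.
With m₀=0, d₀=1 and mₖ₊₁ = dₖaₖ − mₖ, dₖ₊₁ = (n − mₖ₊₁²)/dₖ, aₖ₊₁ = ⌊(a₀+mₖ₊₁)/dₖ₊₁⌋:
  k=1: m=41, d=79, a=1
  k=2: m=38, d=4, a=19
  k=3: m=38, d=79, a=1
  k=4: m=41, d=1, a=82
d=1 and a=2a₀=82 at k=4, so the next step gives (m, d) = (41, 79) again — its k=1 value — and the period has length 4.

[41; 1, 19, 1, 82]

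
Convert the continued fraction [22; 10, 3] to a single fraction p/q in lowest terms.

685/31

Fold from the inside: start with 3/1.
  10 + 1/3 = 31/3
  22 + 3/31 = 685/31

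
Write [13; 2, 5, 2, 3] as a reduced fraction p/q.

Using pₖ = aₖpₖ₋₁ + pₖ₋₂ and qₖ = aₖqₖ₋₁ + qₖ₋₂:
  k=0: a=13, p=13, q=1
  k=1: a=2, p=27, q=2
  k=2: a=5, p=148, q=11
  k=3: a=2, p=323, q=24
  k=4: a=3, p=1117, q=83

1117/83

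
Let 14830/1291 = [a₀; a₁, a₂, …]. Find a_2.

19

14830 = 11·1291 + 629   →  a_0 = 11
1291 = 2·629 + 33   →  a_1 = 2
629 = 19·33 + 2   →  a_2 = 19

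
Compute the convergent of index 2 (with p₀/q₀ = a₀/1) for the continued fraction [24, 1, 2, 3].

74/3

Using pₖ = aₖpₖ₋₁ + pₖ₋₂, qₖ = aₖqₖ₋₁ + qₖ₋₂ (with p₋₁=1, p₋₂=0, q₋₁=0, q₋₂=1):
  k=0: a=24, p=24, q=1
  k=1: a=1, p=25, q=1
  k=2: a=2, p=74, q=3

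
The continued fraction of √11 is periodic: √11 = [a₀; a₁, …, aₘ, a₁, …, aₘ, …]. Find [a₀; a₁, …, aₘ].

[3; 3, 6]

a₀ = ⌊√11⌋ = 3.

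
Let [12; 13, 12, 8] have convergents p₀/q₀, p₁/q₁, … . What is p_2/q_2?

1896/157

Using pₖ = aₖpₖ₋₁ + pₖ₋₂, qₖ = aₖqₖ₋₁ + qₖ₋₂ (with p₋₁=1, p₋₂=0, q₋₁=0, q₋₂=1):
  k=0: a=12, p=12, q=1
  k=1: a=13, p=157, q=13
  k=2: a=12, p=1896, q=157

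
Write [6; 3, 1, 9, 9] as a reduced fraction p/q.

Fold from the inside: start with 9/1.
  9 + 1/9 = 82/9
  1 + 9/82 = 91/82
  3 + 82/91 = 355/91
  6 + 91/355 = 2221/355

2221/355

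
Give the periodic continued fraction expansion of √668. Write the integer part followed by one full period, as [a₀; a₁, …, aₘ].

a₀ = ⌊√668⌋ = 25.

[25; 1, 5, 2, 12, 2, 5, 1, 50]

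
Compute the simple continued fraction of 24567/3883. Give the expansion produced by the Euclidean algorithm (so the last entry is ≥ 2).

[6; 3, 16, 1, 2, 3, 3, 2]

24567 = 6*3883 + 1269
3883 = 3*1269 + 76
1269 = 16*76 + 53
76 = 1*53 + 23
53 = 2*23 + 7
23 = 3*7 + 2
7 = 3*2 + 1
2 = 2*1 + 0  (stop)
So 24567/3883 = [6; 3, 16, 1, 2, 3, 3, 2].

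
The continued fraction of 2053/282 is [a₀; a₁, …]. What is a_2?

1

2053 = 7·282 + 79   →  a_0 = 7
282 = 3·79 + 45   →  a_1 = 3
79 = 1·45 + 34   →  a_2 = 1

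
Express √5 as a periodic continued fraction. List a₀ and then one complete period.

[2; 4]

a₀ = ⌊√5⌋ = 2.
With m₀=0, d₀=1 and mₖ₊₁ = dₖaₖ − mₖ, dₖ₊₁ = (n − mₖ₊₁²)/dₖ, aₖ₊₁ = ⌊(a₀+mₖ₊₁)/dₖ₊₁⌋:
  k=1: m=2, d=1, a=4
d=1 and a=2a₀=4 at k=1, so the next step gives (m, d) = (2, 1) again — its k=1 value — and the period has length 1.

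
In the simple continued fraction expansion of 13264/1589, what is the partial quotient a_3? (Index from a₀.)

7

13264 = 8·1589 + 552   →  a_0 = 8
1589 = 2·552 + 485   →  a_1 = 2
552 = 1·485 + 67   →  a_2 = 1
485 = 7·67 + 16   →  a_3 = 7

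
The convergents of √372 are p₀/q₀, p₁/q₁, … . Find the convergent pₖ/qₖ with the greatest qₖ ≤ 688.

√372 = [19; 3, 2, 12, 2, 3, 38, …] (period length 6).
Convergents:
  p_0/q_0 = 19/1
  p_1/q_1 = 58/3
  p_2/q_2 = 135/7
  p_3/q_3 = 1678/87
  p_4/q_4 = 3491/181
  p_5/q_5 = 12151/630
  p_6/q_6 = 465229/24121
q_5 = 630 ≤ 688 < 24121 = q_6, so the answer is 12151/630.

12151/630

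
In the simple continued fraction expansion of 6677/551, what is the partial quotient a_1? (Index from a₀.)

8

6677 = 12·551 + 65   →  a_0 = 12
551 = 8·65 + 31   →  a_1 = 8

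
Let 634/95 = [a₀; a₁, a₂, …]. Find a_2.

634 = 6·95 + 64   →  a_0 = 6
95 = 1·64 + 31   →  a_1 = 1
64 = 2·31 + 2   →  a_2 = 2

2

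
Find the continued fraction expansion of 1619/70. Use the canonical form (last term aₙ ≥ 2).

1619 = 23×70 + 9
70 = 7×9 + 7
9 = 1×7 + 2
7 = 3×2 + 1
2 = 2×1 + 0  (stop)
So 1619/70 = [23; 7, 1, 3, 2].

[23; 7, 1, 3, 2]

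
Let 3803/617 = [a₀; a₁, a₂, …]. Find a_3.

5

3803 = 6·617 + 101   →  a_0 = 6
617 = 6·101 + 11   →  a_1 = 6
101 = 9·11 + 2   →  a_2 = 9
11 = 5·2 + 1   →  a_3 = 5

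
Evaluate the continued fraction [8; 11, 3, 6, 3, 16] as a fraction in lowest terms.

89611/11079

Fold from the inside: start with 16/1.
  3 + 1/16 = 49/16
  6 + 16/49 = 310/49
  3 + 49/310 = 979/310
  11 + 310/979 = 11079/979
  8 + 979/11079 = 89611/11079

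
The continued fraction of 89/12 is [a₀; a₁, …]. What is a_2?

89 = 7·12 + 5   →  a_0 = 7
12 = 2·5 + 2   →  a_1 = 2
5 = 2·2 + 1   →  a_2 = 2

2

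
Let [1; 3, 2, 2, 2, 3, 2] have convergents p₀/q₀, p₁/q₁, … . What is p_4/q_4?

Using pₖ = aₖpₖ₋₁ + pₖ₋₂, qₖ = aₖqₖ₋₁ + qₖ₋₂ (with p₋₁=1, p₋₂=0, q₋₁=0, q₋₂=1):
  k=0: a=1, p=1, q=1
  k=1: a=3, p=4, q=3
  k=2: a=2, p=9, q=7
  k=3: a=2, p=22, q=17
  k=4: a=2, p=53, q=41

53/41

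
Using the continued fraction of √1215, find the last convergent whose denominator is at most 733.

√1215 = [34; 1, 5, 1, 68, …] (period length 4).
Convergents:
  p_0/q_0 = 34/1
  p_1/q_1 = 35/1
  p_2/q_2 = 209/6
  p_3/q_3 = 244/7
  p_4/q_4 = 16801/482
  p_5/q_5 = 17045/489
  p_6/q_6 = 102026/2927
q_5 = 489 ≤ 733 < 2927 = q_6, so the answer is 17045/489.

17045/489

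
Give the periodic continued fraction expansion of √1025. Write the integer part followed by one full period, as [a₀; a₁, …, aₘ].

a₀ = ⌊√1025⌋ = 32.
With m₀=0, d₀=1 and mₖ₊₁ = dₖaₖ − mₖ, dₖ₊₁ = (n − mₖ₊₁²)/dₖ, aₖ₊₁ = ⌊(a₀+mₖ₊₁)/dₖ₊₁⌋:
  k=1: m=32, d=1, a=64
d=1 and a=2a₀=64 at k=1, so the next step gives (m, d) = (32, 1) again — its k=1 value — and the period has length 1.

[32; 64]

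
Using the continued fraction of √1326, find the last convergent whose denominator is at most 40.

1056/29

√1326 = [36; 2, 2, 2, 2, 2, 72, …] (period length 6).
Convergents:
  p_0/q_0 = 36/1
  p_1/q_1 = 73/2
  p_2/q_2 = 182/5
  p_3/q_3 = 437/12
  p_4/q_4 = 1056/29
  p_5/q_5 = 2549/70
q_4 = 29 ≤ 40 < 70 = q_5, so the answer is 1056/29.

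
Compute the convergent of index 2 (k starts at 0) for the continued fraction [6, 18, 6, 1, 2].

Using pₖ = aₖpₖ₋₁ + pₖ₋₂, qₖ = aₖqₖ₋₁ + qₖ₋₂ (with p₋₁=1, p₋₂=0, q₋₁=0, q₋₂=1):
  k=0: a=6, p=6, q=1
  k=1: a=18, p=109, q=18
  k=2: a=6, p=660, q=109

660/109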